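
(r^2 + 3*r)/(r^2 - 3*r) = (r + 3)/(r - 3)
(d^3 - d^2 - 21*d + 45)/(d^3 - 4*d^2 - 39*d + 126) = (d^2 + 2*d - 15)/(d^2 - d - 42)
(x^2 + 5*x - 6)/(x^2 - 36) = (x - 1)/(x - 6)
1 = 1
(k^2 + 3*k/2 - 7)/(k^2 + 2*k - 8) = (k + 7/2)/(k + 4)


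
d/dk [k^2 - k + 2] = 2*k - 1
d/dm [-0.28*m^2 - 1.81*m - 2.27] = -0.56*m - 1.81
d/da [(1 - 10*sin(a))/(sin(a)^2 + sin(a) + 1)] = (10*sin(a)^2 - 2*sin(a) - 11)*cos(a)/(sin(a)^2 + sin(a) + 1)^2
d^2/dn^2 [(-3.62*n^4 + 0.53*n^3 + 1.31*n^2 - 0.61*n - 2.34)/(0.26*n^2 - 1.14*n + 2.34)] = (-0.489424*n^6 + 6.437808*n^5 - 41.44176*n^4 + 155.93416*n^3 - 252.07416*n^2 + 23.800608*n + 7.856784)/(0.017576*n^6 - 0.231192*n^5 + 1.48824*n^4 - 5.643*n^3 + 13.39416*n^2 - 18.726552*n + 12.812904)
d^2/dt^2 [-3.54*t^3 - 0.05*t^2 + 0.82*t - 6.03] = -21.24*t - 0.1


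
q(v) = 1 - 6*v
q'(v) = -6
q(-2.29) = 14.74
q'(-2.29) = -6.00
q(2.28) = -12.68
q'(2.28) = -6.00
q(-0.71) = 5.26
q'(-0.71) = -6.00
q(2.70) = -15.20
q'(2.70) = -6.00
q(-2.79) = 17.74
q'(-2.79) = -6.00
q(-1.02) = 7.12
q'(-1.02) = -6.00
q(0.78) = -3.68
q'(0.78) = -6.00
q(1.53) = -8.18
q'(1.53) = -6.00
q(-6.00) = 37.00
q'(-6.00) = -6.00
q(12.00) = -71.00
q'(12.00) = -6.00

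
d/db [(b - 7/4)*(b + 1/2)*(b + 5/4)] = 3*b^2 - 39/16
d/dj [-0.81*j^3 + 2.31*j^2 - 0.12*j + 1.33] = -2.43*j^2 + 4.62*j - 0.12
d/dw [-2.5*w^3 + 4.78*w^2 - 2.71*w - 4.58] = -7.5*w^2 + 9.56*w - 2.71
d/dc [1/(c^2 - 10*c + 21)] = 2*(5 - c)/(c^2 - 10*c + 21)^2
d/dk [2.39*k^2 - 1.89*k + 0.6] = 4.78*k - 1.89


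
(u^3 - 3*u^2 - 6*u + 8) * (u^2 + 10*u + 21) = u^5 + 7*u^4 - 15*u^3 - 115*u^2 - 46*u + 168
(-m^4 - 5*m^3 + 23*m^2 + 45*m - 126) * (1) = -m^4 - 5*m^3 + 23*m^2 + 45*m - 126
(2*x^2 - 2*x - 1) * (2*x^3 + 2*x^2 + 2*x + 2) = 4*x^5 - 2*x^3 - 2*x^2 - 6*x - 2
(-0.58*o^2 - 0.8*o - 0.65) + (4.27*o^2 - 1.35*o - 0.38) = 3.69*o^2 - 2.15*o - 1.03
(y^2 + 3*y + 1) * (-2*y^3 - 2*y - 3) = -2*y^5 - 6*y^4 - 4*y^3 - 9*y^2 - 11*y - 3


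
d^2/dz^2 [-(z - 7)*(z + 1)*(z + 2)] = 8 - 6*z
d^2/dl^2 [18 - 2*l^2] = -4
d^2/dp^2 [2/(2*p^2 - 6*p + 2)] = 2*(-p^2 + 3*p + (2*p - 3)^2 - 1)/(p^2 - 3*p + 1)^3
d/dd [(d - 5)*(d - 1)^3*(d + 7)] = 5*d^4 - 4*d^3 - 114*d^2 + 220*d - 107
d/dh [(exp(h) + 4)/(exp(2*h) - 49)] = (-2*(exp(h) + 4)*exp(h) + exp(2*h) - 49)*exp(h)/(exp(2*h) - 49)^2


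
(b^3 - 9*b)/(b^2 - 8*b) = (b^2 - 9)/(b - 8)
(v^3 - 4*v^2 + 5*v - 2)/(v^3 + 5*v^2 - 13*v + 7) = (v - 2)/(v + 7)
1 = 1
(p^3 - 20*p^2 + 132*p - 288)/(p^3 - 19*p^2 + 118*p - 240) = (p - 6)/(p - 5)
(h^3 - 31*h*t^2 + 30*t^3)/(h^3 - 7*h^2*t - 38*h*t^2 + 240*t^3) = (-h + t)/(-h + 8*t)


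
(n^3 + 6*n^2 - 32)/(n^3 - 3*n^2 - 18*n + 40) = (n + 4)/(n - 5)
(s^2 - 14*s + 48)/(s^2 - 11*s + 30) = (s - 8)/(s - 5)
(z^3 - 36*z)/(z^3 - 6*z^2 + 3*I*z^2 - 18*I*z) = (z + 6)/(z + 3*I)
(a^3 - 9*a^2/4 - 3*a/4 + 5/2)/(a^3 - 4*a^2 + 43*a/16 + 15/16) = 4*(a^2 - a - 2)/(4*a^2 - 11*a - 3)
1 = 1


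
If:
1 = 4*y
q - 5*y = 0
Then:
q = 5/4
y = 1/4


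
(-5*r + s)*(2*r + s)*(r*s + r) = -10*r^3*s - 10*r^3 - 3*r^2*s^2 - 3*r^2*s + r*s^3 + r*s^2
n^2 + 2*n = n*(n + 2)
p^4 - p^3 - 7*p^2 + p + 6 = (p - 3)*(p - 1)*(p + 1)*(p + 2)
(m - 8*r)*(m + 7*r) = m^2 - m*r - 56*r^2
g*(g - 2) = g^2 - 2*g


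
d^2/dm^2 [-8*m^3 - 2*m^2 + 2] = -48*m - 4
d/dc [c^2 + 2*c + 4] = 2*c + 2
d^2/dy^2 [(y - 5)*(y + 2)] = 2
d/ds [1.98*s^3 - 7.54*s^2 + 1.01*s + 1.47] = 5.94*s^2 - 15.08*s + 1.01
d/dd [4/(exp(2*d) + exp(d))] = 4*(-2*exp(d) - 1)*exp(-d)/(exp(d) + 1)^2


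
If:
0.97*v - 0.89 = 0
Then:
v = 0.92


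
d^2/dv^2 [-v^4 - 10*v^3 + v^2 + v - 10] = -12*v^2 - 60*v + 2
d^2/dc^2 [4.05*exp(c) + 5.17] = 4.05*exp(c)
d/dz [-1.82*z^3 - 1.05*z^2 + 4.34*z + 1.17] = -5.46*z^2 - 2.1*z + 4.34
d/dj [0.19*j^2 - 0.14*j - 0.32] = 0.38*j - 0.14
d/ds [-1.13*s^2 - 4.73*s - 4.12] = -2.26*s - 4.73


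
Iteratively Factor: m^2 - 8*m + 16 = (m - 4)*(m - 4)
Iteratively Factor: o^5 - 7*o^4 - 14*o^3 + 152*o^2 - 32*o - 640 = (o + 2)*(o^4 - 9*o^3 + 4*o^2 + 144*o - 320) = (o + 2)*(o + 4)*(o^3 - 13*o^2 + 56*o - 80) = (o - 5)*(o + 2)*(o + 4)*(o^2 - 8*o + 16) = (o - 5)*(o - 4)*(o + 2)*(o + 4)*(o - 4)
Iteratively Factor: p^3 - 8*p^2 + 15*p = (p - 3)*(p^2 - 5*p) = (p - 5)*(p - 3)*(p)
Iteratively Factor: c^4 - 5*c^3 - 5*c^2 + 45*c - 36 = (c - 1)*(c^3 - 4*c^2 - 9*c + 36) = (c - 4)*(c - 1)*(c^2 - 9) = (c - 4)*(c - 3)*(c - 1)*(c + 3)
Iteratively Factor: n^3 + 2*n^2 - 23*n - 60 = (n - 5)*(n^2 + 7*n + 12) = (n - 5)*(n + 3)*(n + 4)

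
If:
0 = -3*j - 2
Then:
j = -2/3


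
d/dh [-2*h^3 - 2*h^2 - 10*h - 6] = -6*h^2 - 4*h - 10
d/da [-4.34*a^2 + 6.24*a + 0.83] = 6.24 - 8.68*a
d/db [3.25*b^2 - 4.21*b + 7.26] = 6.5*b - 4.21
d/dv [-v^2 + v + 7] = 1 - 2*v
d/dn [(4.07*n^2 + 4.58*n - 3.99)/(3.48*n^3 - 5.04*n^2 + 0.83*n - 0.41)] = (-14.1636*n^4 - 31.8768*n^3 + 68.1169*n^2 - 43.5566*n + 1.4339)/(12.1104*n^6 - 35.0784*n^5 + 31.1784*n^4 - 11.22*n^3 + 4.8217*n^2 - 0.6806*n + 0.1681)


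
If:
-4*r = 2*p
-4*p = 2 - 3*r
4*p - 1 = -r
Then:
No Solution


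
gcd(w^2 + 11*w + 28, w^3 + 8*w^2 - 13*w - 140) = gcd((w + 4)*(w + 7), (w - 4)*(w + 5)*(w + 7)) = w + 7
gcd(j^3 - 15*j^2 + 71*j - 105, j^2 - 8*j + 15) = j^2 - 8*j + 15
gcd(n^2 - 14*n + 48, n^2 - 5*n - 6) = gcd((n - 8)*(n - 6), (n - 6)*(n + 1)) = n - 6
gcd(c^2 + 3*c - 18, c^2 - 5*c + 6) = c - 3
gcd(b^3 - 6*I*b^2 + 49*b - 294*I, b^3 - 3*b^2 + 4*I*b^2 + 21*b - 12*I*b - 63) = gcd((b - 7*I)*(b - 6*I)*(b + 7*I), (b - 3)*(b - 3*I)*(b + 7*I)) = b + 7*I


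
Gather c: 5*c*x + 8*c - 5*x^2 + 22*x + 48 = c*(5*x + 8) - 5*x^2 + 22*x + 48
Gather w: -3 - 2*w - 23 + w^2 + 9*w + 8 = w^2 + 7*w - 18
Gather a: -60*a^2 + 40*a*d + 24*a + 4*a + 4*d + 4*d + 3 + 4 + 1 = -60*a^2 + a*(40*d + 28) + 8*d + 8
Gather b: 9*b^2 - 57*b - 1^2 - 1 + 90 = 9*b^2 - 57*b + 88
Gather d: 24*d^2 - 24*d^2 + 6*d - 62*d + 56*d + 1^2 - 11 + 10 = 0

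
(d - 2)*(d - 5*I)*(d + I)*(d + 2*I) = d^4 - 2*d^3 - 2*I*d^3 + 13*d^2 + 4*I*d^2 - 26*d + 10*I*d - 20*I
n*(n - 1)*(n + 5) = n^3 + 4*n^2 - 5*n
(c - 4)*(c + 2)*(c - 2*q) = c^3 - 2*c^2*q - 2*c^2 + 4*c*q - 8*c + 16*q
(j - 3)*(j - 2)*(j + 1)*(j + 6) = j^4 + 2*j^3 - 23*j^2 + 12*j + 36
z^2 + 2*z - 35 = (z - 5)*(z + 7)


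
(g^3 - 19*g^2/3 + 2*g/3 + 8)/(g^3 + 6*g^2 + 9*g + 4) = (g^2 - 22*g/3 + 8)/(g^2 + 5*g + 4)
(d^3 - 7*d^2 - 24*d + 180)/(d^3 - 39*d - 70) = (d^2 - 12*d + 36)/(d^2 - 5*d - 14)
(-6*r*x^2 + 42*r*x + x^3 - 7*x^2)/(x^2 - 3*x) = (-6*r*x + 42*r + x^2 - 7*x)/(x - 3)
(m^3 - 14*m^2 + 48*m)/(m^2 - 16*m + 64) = m*(m - 6)/(m - 8)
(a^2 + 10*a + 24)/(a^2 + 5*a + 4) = (a + 6)/(a + 1)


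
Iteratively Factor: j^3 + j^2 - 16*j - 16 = (j + 1)*(j^2 - 16) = (j - 4)*(j + 1)*(j + 4)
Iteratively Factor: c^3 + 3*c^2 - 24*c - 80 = (c - 5)*(c^2 + 8*c + 16) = (c - 5)*(c + 4)*(c + 4)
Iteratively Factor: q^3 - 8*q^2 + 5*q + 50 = (q - 5)*(q^2 - 3*q - 10) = (q - 5)*(q + 2)*(q - 5)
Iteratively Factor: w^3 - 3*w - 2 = (w + 1)*(w^2 - w - 2) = (w - 2)*(w + 1)*(w + 1)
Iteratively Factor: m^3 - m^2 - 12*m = (m + 3)*(m^2 - 4*m) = m*(m + 3)*(m - 4)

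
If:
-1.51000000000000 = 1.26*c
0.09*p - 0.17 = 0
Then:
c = -1.20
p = 1.89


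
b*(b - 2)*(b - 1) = b^3 - 3*b^2 + 2*b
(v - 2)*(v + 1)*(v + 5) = v^3 + 4*v^2 - 7*v - 10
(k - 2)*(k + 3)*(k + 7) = k^3 + 8*k^2 + k - 42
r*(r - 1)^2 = r^3 - 2*r^2 + r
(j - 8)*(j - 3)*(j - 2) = j^3 - 13*j^2 + 46*j - 48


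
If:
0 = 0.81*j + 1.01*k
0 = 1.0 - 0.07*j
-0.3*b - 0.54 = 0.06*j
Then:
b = -4.66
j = 14.29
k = -11.46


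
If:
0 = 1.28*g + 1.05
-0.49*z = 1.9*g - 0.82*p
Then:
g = -0.82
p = 0.597560975609756*z - 1.90072408536585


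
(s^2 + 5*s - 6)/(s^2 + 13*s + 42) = (s - 1)/(s + 7)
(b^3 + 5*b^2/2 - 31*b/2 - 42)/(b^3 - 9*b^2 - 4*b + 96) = (b + 7/2)/(b - 8)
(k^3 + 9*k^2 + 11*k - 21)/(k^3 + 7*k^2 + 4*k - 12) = (k^2 + 10*k + 21)/(k^2 + 8*k + 12)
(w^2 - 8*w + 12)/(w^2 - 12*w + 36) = (w - 2)/(w - 6)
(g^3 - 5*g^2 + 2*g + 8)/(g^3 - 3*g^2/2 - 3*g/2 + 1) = 2*(g - 4)/(2*g - 1)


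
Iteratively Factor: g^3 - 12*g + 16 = (g - 2)*(g^2 + 2*g - 8) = (g - 2)^2*(g + 4)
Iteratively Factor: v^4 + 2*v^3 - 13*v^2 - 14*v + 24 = (v + 2)*(v^3 - 13*v + 12) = (v - 1)*(v + 2)*(v^2 + v - 12) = (v - 1)*(v + 2)*(v + 4)*(v - 3)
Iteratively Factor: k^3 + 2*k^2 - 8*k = (k)*(k^2 + 2*k - 8) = k*(k + 4)*(k - 2)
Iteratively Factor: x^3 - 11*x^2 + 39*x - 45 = (x - 5)*(x^2 - 6*x + 9) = (x - 5)*(x - 3)*(x - 3)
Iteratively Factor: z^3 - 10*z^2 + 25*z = (z - 5)*(z^2 - 5*z) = (z - 5)^2*(z)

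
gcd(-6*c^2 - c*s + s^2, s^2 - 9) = 1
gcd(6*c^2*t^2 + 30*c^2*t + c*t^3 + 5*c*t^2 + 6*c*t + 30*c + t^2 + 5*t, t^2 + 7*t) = 1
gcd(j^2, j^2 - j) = j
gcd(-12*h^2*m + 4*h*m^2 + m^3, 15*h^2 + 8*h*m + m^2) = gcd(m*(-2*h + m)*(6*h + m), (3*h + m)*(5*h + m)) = 1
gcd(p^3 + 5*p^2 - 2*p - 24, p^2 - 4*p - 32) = p + 4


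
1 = 1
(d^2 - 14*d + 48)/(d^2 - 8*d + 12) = (d - 8)/(d - 2)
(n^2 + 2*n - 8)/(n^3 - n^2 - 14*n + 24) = 1/(n - 3)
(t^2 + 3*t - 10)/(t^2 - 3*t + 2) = (t + 5)/(t - 1)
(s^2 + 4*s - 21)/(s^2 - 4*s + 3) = (s + 7)/(s - 1)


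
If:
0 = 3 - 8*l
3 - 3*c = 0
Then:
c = 1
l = 3/8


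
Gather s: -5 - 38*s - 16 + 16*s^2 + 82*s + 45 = 16*s^2 + 44*s + 24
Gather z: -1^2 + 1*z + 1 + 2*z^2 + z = 2*z^2 + 2*z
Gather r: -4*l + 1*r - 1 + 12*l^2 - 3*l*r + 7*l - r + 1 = 12*l^2 - 3*l*r + 3*l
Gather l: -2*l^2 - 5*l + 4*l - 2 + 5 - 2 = -2*l^2 - l + 1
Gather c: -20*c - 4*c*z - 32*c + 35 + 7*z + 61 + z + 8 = c*(-4*z - 52) + 8*z + 104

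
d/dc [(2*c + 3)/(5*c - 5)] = -1/(c - 1)^2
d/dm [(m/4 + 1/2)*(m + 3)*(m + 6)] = 3*m^2/4 + 11*m/2 + 9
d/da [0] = 0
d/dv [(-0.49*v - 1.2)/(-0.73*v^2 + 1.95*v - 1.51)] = (-0.3577*v^2 - 1.752*v + 3.0799)/(0.5329*v^4 - 2.847*v^3 + 6.0071*v^2 - 5.889*v + 2.2801)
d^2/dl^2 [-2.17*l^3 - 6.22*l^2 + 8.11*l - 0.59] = -13.02*l - 12.44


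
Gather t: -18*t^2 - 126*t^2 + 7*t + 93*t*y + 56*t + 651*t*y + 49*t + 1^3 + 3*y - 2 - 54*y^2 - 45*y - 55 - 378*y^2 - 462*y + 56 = -144*t^2 + t*(744*y + 112) - 432*y^2 - 504*y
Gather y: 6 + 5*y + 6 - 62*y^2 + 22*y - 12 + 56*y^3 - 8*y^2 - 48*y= 56*y^3 - 70*y^2 - 21*y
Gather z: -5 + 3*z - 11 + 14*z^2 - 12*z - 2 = 14*z^2 - 9*z - 18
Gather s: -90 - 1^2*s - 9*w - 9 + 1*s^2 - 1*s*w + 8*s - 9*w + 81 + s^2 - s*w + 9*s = 2*s^2 + s*(16 - 2*w) - 18*w - 18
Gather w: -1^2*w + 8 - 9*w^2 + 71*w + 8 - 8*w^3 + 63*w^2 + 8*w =-8*w^3 + 54*w^2 + 78*w + 16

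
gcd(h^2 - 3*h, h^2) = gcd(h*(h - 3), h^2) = h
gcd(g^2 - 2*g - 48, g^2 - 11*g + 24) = g - 8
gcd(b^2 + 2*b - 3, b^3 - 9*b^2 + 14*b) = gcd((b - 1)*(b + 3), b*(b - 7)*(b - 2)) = 1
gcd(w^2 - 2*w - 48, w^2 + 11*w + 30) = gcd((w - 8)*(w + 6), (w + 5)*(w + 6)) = w + 6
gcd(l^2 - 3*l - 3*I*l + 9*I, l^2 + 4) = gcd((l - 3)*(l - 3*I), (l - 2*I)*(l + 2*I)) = 1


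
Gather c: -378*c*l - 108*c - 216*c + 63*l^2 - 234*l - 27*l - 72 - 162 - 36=c*(-378*l - 324) + 63*l^2 - 261*l - 270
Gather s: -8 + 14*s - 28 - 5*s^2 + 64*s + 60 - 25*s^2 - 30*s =-30*s^2 + 48*s + 24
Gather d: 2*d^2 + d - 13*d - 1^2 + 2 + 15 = 2*d^2 - 12*d + 16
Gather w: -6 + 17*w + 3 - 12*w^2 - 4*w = -12*w^2 + 13*w - 3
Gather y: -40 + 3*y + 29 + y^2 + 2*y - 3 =y^2 + 5*y - 14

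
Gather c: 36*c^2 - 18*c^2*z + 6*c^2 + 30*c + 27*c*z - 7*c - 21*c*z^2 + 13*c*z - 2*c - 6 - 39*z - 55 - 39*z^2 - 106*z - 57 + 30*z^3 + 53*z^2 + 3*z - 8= c^2*(42 - 18*z) + c*(-21*z^2 + 40*z + 21) + 30*z^3 + 14*z^2 - 142*z - 126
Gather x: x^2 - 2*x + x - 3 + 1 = x^2 - x - 2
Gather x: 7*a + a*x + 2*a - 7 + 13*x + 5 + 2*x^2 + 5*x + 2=9*a + 2*x^2 + x*(a + 18)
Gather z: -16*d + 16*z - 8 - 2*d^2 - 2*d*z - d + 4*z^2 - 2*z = -2*d^2 - 17*d + 4*z^2 + z*(14 - 2*d) - 8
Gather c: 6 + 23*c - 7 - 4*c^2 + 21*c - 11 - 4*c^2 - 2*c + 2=-8*c^2 + 42*c - 10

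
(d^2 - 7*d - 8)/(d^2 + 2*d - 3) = (d^2 - 7*d - 8)/(d^2 + 2*d - 3)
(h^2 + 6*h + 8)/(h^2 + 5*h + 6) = (h + 4)/(h + 3)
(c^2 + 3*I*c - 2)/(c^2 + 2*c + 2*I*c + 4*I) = (c + I)/(c + 2)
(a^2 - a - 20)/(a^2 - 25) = (a + 4)/(a + 5)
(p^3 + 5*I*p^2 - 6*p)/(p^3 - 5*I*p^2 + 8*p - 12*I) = p*(p + 3*I)/(p^2 - 7*I*p - 6)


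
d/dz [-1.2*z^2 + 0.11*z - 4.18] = 0.11 - 2.4*z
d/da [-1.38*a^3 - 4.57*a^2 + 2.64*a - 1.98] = -4.14*a^2 - 9.14*a + 2.64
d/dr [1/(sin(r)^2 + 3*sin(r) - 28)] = -(2*sin(r) + 3)*cos(r)/(sin(r)^2 + 3*sin(r) - 28)^2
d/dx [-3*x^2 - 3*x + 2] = -6*x - 3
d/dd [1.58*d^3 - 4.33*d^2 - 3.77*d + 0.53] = 4.74*d^2 - 8.66*d - 3.77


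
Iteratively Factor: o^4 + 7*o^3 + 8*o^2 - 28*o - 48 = (o + 3)*(o^3 + 4*o^2 - 4*o - 16) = (o + 2)*(o + 3)*(o^2 + 2*o - 8) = (o - 2)*(o + 2)*(o + 3)*(o + 4)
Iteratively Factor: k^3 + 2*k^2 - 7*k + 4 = (k - 1)*(k^2 + 3*k - 4) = (k - 1)*(k + 4)*(k - 1)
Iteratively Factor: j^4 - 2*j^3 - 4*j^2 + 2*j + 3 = (j + 1)*(j^3 - 3*j^2 - j + 3) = (j - 1)*(j + 1)*(j^2 - 2*j - 3) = (j - 1)*(j + 1)^2*(j - 3)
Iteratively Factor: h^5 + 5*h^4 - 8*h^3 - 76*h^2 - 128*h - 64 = (h + 4)*(h^4 + h^3 - 12*h^2 - 28*h - 16) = (h + 2)*(h + 4)*(h^3 - h^2 - 10*h - 8) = (h - 4)*(h + 2)*(h + 4)*(h^2 + 3*h + 2) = (h - 4)*(h + 1)*(h + 2)*(h + 4)*(h + 2)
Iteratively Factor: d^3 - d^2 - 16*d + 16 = (d - 1)*(d^2 - 16) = (d - 1)*(d + 4)*(d - 4)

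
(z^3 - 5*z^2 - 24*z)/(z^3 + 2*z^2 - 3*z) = (z - 8)/(z - 1)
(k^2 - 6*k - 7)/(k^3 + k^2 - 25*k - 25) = (k - 7)/(k^2 - 25)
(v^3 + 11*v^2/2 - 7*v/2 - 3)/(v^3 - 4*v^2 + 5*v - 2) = (v^2 + 13*v/2 + 3)/(v^2 - 3*v + 2)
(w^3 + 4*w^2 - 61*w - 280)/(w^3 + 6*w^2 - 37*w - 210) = (w - 8)/(w - 6)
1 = 1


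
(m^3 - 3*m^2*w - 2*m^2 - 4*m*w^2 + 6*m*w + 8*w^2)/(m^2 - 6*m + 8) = (m^2 - 3*m*w - 4*w^2)/(m - 4)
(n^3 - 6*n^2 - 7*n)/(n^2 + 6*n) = (n^2 - 6*n - 7)/(n + 6)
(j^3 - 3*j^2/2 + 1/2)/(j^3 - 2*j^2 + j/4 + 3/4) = 2*(j - 1)/(2*j - 3)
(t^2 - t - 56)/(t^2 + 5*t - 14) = (t - 8)/(t - 2)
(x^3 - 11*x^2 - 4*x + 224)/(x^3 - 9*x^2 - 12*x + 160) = (x - 7)/(x - 5)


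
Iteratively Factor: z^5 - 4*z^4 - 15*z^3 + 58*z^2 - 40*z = (z - 2)*(z^4 - 2*z^3 - 19*z^2 + 20*z) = (z - 2)*(z - 1)*(z^3 - z^2 - 20*z) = z*(z - 2)*(z - 1)*(z^2 - z - 20) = z*(z - 2)*(z - 1)*(z + 4)*(z - 5)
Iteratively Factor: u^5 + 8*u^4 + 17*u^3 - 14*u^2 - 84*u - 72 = (u - 2)*(u^4 + 10*u^3 + 37*u^2 + 60*u + 36) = (u - 2)*(u + 2)*(u^3 + 8*u^2 + 21*u + 18) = (u - 2)*(u + 2)^2*(u^2 + 6*u + 9) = (u - 2)*(u + 2)^2*(u + 3)*(u + 3)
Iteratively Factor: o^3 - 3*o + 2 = (o + 2)*(o^2 - 2*o + 1) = (o - 1)*(o + 2)*(o - 1)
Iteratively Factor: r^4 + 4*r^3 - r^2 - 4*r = (r + 1)*(r^3 + 3*r^2 - 4*r) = (r + 1)*(r + 4)*(r^2 - r) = (r - 1)*(r + 1)*(r + 4)*(r)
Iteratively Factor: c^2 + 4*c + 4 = (c + 2)*(c + 2)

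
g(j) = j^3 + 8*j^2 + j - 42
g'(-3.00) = -20.00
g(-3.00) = 0.00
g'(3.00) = 76.00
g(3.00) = 60.00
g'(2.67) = 65.11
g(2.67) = 36.74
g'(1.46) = 30.75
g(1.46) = -20.38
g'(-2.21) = -19.71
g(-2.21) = -15.93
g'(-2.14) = -19.50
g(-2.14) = -17.30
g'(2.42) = 57.29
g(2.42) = 21.44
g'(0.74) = 14.48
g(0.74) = -36.47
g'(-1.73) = -17.70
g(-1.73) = -24.96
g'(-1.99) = -18.96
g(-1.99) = -20.19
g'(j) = 3*j^2 + 16*j + 1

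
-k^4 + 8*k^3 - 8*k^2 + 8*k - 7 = (k - 7)*(k + I)*(I*k + 1)*(I*k - I)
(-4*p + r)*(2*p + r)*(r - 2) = -8*p^2*r + 16*p^2 - 2*p*r^2 + 4*p*r + r^3 - 2*r^2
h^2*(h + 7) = h^3 + 7*h^2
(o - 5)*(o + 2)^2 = o^3 - o^2 - 16*o - 20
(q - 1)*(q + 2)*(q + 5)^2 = q^4 + 11*q^3 + 33*q^2 + 5*q - 50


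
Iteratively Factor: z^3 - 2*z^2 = (z)*(z^2 - 2*z) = z*(z - 2)*(z)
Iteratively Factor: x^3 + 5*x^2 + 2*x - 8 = (x + 2)*(x^2 + 3*x - 4) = (x - 1)*(x + 2)*(x + 4)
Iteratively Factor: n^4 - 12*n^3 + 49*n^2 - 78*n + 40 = (n - 1)*(n^3 - 11*n^2 + 38*n - 40) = (n - 5)*(n - 1)*(n^2 - 6*n + 8) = (n - 5)*(n - 4)*(n - 1)*(n - 2)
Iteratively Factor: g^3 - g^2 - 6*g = (g + 2)*(g^2 - 3*g) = g*(g + 2)*(g - 3)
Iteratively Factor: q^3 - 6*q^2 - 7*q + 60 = (q + 3)*(q^2 - 9*q + 20) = (q - 5)*(q + 3)*(q - 4)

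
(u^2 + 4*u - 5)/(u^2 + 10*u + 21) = (u^2 + 4*u - 5)/(u^2 + 10*u + 21)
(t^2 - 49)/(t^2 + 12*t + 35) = (t - 7)/(t + 5)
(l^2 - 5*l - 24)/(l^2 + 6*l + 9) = (l - 8)/(l + 3)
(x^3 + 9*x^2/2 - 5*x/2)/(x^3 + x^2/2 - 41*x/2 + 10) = x/(x - 4)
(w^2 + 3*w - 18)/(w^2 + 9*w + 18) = (w - 3)/(w + 3)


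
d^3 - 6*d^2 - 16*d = d*(d - 8)*(d + 2)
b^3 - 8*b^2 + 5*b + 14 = (b - 7)*(b - 2)*(b + 1)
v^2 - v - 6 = (v - 3)*(v + 2)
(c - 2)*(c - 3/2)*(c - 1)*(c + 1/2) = c^4 - 4*c^3 + 17*c^2/4 + c/4 - 3/2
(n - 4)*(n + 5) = n^2 + n - 20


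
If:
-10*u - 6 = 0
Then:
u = -3/5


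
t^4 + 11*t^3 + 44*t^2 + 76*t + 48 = (t + 2)^2*(t + 3)*(t + 4)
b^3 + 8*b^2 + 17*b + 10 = (b + 1)*(b + 2)*(b + 5)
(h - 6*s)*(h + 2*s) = h^2 - 4*h*s - 12*s^2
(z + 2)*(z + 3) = z^2 + 5*z + 6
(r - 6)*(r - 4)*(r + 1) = r^3 - 9*r^2 + 14*r + 24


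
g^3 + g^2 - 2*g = g*(g - 1)*(g + 2)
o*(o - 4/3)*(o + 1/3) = o^3 - o^2 - 4*o/9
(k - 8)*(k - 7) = k^2 - 15*k + 56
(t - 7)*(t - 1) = t^2 - 8*t + 7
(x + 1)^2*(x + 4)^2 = x^4 + 10*x^3 + 33*x^2 + 40*x + 16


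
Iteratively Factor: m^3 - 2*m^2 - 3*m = (m - 3)*(m^2 + m) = (m - 3)*(m + 1)*(m)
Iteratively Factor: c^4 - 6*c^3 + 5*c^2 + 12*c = (c + 1)*(c^3 - 7*c^2 + 12*c) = c*(c + 1)*(c^2 - 7*c + 12) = c*(c - 4)*(c + 1)*(c - 3)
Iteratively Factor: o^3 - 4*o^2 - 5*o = (o + 1)*(o^2 - 5*o) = (o - 5)*(o + 1)*(o)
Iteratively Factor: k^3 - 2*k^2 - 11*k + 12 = (k - 4)*(k^2 + 2*k - 3) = (k - 4)*(k - 1)*(k + 3)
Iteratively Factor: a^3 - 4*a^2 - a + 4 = (a - 1)*(a^2 - 3*a - 4) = (a - 4)*(a - 1)*(a + 1)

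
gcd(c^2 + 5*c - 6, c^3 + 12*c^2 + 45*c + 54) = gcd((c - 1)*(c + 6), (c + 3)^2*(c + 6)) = c + 6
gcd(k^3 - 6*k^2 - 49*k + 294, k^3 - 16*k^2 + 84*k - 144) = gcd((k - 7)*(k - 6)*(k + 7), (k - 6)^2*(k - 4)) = k - 6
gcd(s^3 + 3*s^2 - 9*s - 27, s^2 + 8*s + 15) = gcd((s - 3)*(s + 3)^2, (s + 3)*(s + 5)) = s + 3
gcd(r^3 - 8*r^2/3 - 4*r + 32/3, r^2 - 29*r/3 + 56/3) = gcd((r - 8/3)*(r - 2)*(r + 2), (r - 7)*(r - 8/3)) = r - 8/3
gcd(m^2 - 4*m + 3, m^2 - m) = m - 1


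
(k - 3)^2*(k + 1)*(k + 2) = k^4 - 3*k^3 - 7*k^2 + 15*k + 18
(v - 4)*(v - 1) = v^2 - 5*v + 4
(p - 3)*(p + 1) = p^2 - 2*p - 3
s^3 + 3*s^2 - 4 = (s - 1)*(s + 2)^2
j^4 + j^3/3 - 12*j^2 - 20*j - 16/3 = (j - 4)*(j + 1/3)*(j + 2)^2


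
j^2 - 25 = (j - 5)*(j + 5)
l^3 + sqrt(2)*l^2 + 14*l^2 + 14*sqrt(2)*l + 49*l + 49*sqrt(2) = (l + 7)^2*(l + sqrt(2))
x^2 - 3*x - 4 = (x - 4)*(x + 1)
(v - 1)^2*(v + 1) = v^3 - v^2 - v + 1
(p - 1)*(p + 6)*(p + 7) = p^3 + 12*p^2 + 29*p - 42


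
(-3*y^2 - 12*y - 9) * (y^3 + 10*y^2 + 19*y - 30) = -3*y^5 - 42*y^4 - 186*y^3 - 228*y^2 + 189*y + 270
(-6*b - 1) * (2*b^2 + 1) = -12*b^3 - 2*b^2 - 6*b - 1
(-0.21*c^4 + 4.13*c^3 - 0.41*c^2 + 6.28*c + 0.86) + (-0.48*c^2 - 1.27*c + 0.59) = -0.21*c^4 + 4.13*c^3 - 0.89*c^2 + 5.01*c + 1.45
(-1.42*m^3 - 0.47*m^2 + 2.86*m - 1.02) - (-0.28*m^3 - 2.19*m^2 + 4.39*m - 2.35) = -1.14*m^3 + 1.72*m^2 - 1.53*m + 1.33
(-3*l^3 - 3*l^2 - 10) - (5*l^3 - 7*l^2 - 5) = -8*l^3 + 4*l^2 - 5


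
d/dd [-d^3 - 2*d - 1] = -3*d^2 - 2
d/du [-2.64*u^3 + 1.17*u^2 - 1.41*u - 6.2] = -7.92*u^2 + 2.34*u - 1.41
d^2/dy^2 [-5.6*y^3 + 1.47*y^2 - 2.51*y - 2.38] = 2.94 - 33.6*y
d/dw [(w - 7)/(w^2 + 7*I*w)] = (-w^2 + 14*w + 49*I)/(w^2*(w^2 + 14*I*w - 49))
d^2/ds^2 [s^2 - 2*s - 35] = 2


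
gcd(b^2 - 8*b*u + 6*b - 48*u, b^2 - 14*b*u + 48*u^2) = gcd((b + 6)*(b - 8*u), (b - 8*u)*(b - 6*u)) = -b + 8*u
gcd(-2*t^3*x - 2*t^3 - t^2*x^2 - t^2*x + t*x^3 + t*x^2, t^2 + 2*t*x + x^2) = t + x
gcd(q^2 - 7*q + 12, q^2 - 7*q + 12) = q^2 - 7*q + 12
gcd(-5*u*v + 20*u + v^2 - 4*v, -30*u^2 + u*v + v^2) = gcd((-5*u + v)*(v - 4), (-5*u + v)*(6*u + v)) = 5*u - v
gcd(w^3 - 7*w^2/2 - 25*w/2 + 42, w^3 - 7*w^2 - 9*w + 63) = w - 3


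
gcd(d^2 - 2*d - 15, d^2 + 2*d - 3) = d + 3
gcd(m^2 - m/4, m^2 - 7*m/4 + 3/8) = m - 1/4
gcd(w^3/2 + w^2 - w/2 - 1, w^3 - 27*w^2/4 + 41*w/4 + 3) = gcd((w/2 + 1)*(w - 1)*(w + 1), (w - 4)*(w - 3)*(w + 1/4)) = 1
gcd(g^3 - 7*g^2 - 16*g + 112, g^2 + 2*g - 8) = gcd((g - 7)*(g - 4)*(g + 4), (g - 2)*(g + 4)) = g + 4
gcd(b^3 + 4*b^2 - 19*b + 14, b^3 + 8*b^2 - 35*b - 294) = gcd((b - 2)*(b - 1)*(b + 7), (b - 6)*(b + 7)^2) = b + 7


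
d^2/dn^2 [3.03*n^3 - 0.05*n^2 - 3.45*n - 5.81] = 18.18*n - 0.1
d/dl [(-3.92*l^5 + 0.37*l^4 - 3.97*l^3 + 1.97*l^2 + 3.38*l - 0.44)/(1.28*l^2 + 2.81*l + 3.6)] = (-15.0528*l^6 - 43.1136*l^5 - 72.5225*l^4 - 16.9834*l^3 - 41.6667*l^2 + 15.3104*l + 13.4044)/(1.6384*l^4 + 7.1936*l^3 + 17.1121*l^2 + 20.232*l + 12.96)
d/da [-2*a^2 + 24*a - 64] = 24 - 4*a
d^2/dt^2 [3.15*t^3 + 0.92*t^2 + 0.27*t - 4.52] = 18.9*t + 1.84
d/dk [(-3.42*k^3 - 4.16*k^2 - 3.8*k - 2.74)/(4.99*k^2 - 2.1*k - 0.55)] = (-17.0658*k^4 + 14.364*k^3 + 33.341*k^2 + 31.9212*k - 3.664)/(24.9001*k^4 - 20.958*k^3 - 1.079*k^2 + 2.31*k + 0.3025)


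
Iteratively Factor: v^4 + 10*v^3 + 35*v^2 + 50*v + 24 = (v + 4)*(v^3 + 6*v^2 + 11*v + 6) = (v + 2)*(v + 4)*(v^2 + 4*v + 3) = (v + 1)*(v + 2)*(v + 4)*(v + 3)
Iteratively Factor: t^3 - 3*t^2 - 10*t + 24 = (t - 4)*(t^2 + t - 6) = (t - 4)*(t + 3)*(t - 2)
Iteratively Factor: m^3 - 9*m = (m + 3)*(m^2 - 3*m) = (m - 3)*(m + 3)*(m)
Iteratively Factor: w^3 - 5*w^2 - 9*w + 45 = (w - 5)*(w^2 - 9) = (w - 5)*(w + 3)*(w - 3)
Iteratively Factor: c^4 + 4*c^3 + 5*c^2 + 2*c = (c + 1)*(c^3 + 3*c^2 + 2*c) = (c + 1)^2*(c^2 + 2*c) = (c + 1)^2*(c + 2)*(c)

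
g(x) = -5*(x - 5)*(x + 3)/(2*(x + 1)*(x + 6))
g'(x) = 5*(x - 5)*(x + 3)/(2*(x + 1)*(x + 6)^2) - 5*(x - 5)/(2*(x + 1)*(x + 6)) + 5*(x - 5)*(x + 3)/(2*(x + 1)^2*(x + 6)) - 5*(x + 3)/(2*(x + 1)*(x + 6)) = 15*(-3*x^2 - 14*x - 31)/(2*(x^4 + 14*x^3 + 61*x^2 + 84*x + 36))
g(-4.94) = 11.54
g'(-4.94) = -15.07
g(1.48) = 2.13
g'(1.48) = -1.27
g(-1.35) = -16.09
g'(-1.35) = -49.74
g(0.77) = 3.33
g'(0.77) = -2.28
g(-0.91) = 67.41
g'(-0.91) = -741.38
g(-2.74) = -0.89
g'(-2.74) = -3.53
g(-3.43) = 1.45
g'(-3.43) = -3.51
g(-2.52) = -1.71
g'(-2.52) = -3.96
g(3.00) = 0.83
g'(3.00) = -0.58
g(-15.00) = -4.76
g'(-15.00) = -0.23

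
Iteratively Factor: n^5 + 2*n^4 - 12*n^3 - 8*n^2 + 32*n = (n - 2)*(n^4 + 4*n^3 - 4*n^2 - 16*n) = (n - 2)*(n + 2)*(n^3 + 2*n^2 - 8*n) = n*(n - 2)*(n + 2)*(n^2 + 2*n - 8) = n*(n - 2)^2*(n + 2)*(n + 4)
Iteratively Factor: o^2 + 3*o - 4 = (o - 1)*(o + 4)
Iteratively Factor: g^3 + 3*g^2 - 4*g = (g + 4)*(g^2 - g) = g*(g + 4)*(g - 1)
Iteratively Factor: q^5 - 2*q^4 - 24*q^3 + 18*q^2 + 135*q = (q + 3)*(q^4 - 5*q^3 - 9*q^2 + 45*q) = (q - 5)*(q + 3)*(q^3 - 9*q) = (q - 5)*(q + 3)^2*(q^2 - 3*q) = q*(q - 5)*(q + 3)^2*(q - 3)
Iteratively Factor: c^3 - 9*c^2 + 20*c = (c - 4)*(c^2 - 5*c) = c*(c - 4)*(c - 5)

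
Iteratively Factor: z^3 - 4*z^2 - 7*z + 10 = (z - 1)*(z^2 - 3*z - 10) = (z - 1)*(z + 2)*(z - 5)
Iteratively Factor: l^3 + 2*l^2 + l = (l + 1)*(l^2 + l) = l*(l + 1)*(l + 1)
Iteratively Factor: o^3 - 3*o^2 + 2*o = (o)*(o^2 - 3*o + 2) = o*(o - 1)*(o - 2)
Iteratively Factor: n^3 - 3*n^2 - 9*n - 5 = (n - 5)*(n^2 + 2*n + 1) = (n - 5)*(n + 1)*(n + 1)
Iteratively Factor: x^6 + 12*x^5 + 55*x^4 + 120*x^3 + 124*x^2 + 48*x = (x + 2)*(x^5 + 10*x^4 + 35*x^3 + 50*x^2 + 24*x) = (x + 1)*(x + 2)*(x^4 + 9*x^3 + 26*x^2 + 24*x) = (x + 1)*(x + 2)*(x + 3)*(x^3 + 6*x^2 + 8*x) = (x + 1)*(x + 2)*(x + 3)*(x + 4)*(x^2 + 2*x) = x*(x + 1)*(x + 2)*(x + 3)*(x + 4)*(x + 2)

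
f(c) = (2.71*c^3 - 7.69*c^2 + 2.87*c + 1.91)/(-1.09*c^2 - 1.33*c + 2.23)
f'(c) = (2.18*c + 1.33)*(2.71*c^3 - 7.69*c^2 + 2.87*c + 1.91)/(-1.09*c^2 - 1.33*c + 2.23)^2 + (8.13*c^2 - 15.38*c + 2.87)/(-1.09*c^2 - 1.33*c + 2.23)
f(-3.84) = 31.59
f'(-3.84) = 4.65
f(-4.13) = 30.55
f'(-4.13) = 2.70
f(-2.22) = 380.29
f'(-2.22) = 6641.46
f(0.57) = 1.39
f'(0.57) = 0.28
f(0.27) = 1.22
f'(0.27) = 0.92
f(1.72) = 0.64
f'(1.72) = -1.14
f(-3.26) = 36.48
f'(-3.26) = 14.21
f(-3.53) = 33.53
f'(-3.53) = 8.26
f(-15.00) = 48.94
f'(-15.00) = -2.36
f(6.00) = -7.28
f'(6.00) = -2.19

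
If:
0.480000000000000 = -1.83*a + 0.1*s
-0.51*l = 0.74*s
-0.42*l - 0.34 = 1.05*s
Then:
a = -0.30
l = 1.12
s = -0.77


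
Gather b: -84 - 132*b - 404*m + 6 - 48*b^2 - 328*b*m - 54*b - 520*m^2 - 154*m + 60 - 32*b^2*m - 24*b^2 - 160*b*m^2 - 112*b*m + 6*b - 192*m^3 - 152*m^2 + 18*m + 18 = b^2*(-32*m - 72) + b*(-160*m^2 - 440*m - 180) - 192*m^3 - 672*m^2 - 540*m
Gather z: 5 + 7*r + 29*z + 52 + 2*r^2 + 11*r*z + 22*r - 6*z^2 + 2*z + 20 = 2*r^2 + 29*r - 6*z^2 + z*(11*r + 31) + 77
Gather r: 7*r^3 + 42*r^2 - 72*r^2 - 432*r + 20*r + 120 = 7*r^3 - 30*r^2 - 412*r + 120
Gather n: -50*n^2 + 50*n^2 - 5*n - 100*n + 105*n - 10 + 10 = 0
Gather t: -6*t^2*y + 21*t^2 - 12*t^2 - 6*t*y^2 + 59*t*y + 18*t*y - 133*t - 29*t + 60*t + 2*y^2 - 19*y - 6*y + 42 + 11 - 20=t^2*(9 - 6*y) + t*(-6*y^2 + 77*y - 102) + 2*y^2 - 25*y + 33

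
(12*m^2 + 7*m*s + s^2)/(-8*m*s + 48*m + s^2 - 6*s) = (12*m^2 + 7*m*s + s^2)/(-8*m*s + 48*m + s^2 - 6*s)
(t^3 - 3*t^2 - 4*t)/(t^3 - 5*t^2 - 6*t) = (t - 4)/(t - 6)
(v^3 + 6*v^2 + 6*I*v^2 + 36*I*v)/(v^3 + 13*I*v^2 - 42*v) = (v + 6)/(v + 7*I)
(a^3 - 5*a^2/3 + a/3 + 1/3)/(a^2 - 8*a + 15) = (3*a^3 - 5*a^2 + a + 1)/(3*(a^2 - 8*a + 15))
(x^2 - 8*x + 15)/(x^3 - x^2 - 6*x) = (x - 5)/(x*(x + 2))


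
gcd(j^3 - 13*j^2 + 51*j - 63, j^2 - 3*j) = j - 3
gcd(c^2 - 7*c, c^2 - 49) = c - 7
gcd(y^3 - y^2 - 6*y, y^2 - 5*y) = y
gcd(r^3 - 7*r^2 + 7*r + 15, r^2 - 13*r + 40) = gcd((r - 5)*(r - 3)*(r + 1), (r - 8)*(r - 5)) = r - 5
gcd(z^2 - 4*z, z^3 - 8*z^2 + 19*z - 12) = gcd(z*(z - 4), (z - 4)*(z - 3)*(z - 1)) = z - 4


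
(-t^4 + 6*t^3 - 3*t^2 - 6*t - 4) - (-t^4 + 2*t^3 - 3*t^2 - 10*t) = 4*t^3 + 4*t - 4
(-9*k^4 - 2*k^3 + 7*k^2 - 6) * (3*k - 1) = -27*k^5 + 3*k^4 + 23*k^3 - 7*k^2 - 18*k + 6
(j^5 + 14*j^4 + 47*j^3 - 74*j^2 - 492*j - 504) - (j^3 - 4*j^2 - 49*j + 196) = j^5 + 14*j^4 + 46*j^3 - 70*j^2 - 443*j - 700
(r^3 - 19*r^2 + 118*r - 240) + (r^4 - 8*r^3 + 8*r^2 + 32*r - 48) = r^4 - 7*r^3 - 11*r^2 + 150*r - 288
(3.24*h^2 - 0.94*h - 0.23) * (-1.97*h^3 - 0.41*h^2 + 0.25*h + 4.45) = -6.3828*h^5 + 0.5234*h^4 + 1.6485*h^3 + 14.2773*h^2 - 4.2405*h - 1.0235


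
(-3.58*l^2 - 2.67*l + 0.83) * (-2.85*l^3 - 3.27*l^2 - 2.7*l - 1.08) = 10.203*l^5 + 19.3161*l^4 + 16.0314*l^3 + 8.3613*l^2 + 0.6426*l - 0.8964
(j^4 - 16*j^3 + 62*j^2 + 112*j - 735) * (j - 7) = j^5 - 23*j^4 + 174*j^3 - 322*j^2 - 1519*j + 5145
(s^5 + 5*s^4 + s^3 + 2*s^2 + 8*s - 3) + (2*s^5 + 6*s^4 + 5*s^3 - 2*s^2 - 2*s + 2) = 3*s^5 + 11*s^4 + 6*s^3 + 6*s - 1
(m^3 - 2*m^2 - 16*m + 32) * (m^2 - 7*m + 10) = m^5 - 9*m^4 + 8*m^3 + 124*m^2 - 384*m + 320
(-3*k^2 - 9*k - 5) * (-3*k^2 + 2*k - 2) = 9*k^4 + 21*k^3 + 3*k^2 + 8*k + 10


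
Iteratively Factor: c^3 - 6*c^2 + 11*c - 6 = (c - 1)*(c^2 - 5*c + 6) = (c - 3)*(c - 1)*(c - 2)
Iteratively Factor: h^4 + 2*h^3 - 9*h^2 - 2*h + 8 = (h - 1)*(h^3 + 3*h^2 - 6*h - 8) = (h - 2)*(h - 1)*(h^2 + 5*h + 4) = (h - 2)*(h - 1)*(h + 4)*(h + 1)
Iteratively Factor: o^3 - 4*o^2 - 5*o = (o)*(o^2 - 4*o - 5) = o*(o - 5)*(o + 1)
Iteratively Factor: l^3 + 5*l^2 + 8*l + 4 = (l + 2)*(l^2 + 3*l + 2) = (l + 1)*(l + 2)*(l + 2)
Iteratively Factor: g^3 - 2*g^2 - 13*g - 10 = (g + 1)*(g^2 - 3*g - 10) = (g - 5)*(g + 1)*(g + 2)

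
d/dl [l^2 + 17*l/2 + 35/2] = 2*l + 17/2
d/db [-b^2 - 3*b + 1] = -2*b - 3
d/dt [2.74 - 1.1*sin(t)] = -1.1*cos(t)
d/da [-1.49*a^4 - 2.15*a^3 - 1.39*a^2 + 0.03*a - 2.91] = -5.96*a^3 - 6.45*a^2 - 2.78*a + 0.03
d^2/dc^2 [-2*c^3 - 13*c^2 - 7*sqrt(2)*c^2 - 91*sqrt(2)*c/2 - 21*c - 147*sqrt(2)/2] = -12*c - 26 - 14*sqrt(2)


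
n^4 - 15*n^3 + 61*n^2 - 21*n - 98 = (n - 7)^2*(n - 2)*(n + 1)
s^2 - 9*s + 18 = (s - 6)*(s - 3)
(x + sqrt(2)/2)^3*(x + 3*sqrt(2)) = x^4 + 9*sqrt(2)*x^3/2 + 21*x^2/2 + 19*sqrt(2)*x/4 + 3/2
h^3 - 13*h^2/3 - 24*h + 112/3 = (h - 7)*(h - 4/3)*(h + 4)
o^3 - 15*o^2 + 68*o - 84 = (o - 7)*(o - 6)*(o - 2)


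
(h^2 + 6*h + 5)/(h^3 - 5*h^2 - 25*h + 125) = (h + 1)/(h^2 - 10*h + 25)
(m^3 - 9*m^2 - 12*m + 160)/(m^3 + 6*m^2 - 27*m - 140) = (m - 8)/(m + 7)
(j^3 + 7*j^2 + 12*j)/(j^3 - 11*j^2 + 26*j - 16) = j*(j^2 + 7*j + 12)/(j^3 - 11*j^2 + 26*j - 16)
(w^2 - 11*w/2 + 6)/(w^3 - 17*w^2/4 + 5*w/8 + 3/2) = 4*(2*w - 3)/(8*w^2 - 2*w - 3)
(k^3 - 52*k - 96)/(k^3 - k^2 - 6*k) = (k^2 - 2*k - 48)/(k*(k - 3))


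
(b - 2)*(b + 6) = b^2 + 4*b - 12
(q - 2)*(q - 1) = q^2 - 3*q + 2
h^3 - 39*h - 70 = (h - 7)*(h + 2)*(h + 5)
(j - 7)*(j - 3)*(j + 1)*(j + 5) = j^4 - 4*j^3 - 34*j^2 + 76*j + 105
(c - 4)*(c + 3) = c^2 - c - 12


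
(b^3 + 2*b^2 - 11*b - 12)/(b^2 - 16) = (b^2 - 2*b - 3)/(b - 4)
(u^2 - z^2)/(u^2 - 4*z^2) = (u^2 - z^2)/(u^2 - 4*z^2)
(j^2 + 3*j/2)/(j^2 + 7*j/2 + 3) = j/(j + 2)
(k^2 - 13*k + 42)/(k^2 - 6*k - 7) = (k - 6)/(k + 1)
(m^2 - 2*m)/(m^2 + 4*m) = (m - 2)/(m + 4)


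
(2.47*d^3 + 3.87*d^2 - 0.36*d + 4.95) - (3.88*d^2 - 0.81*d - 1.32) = 2.47*d^3 - 0.00999999999999979*d^2 + 0.45*d + 6.27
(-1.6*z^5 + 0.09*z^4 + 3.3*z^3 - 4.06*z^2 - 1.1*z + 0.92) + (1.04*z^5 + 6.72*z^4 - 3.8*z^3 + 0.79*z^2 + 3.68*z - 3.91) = -0.56*z^5 + 6.81*z^4 - 0.5*z^3 - 3.27*z^2 + 2.58*z - 2.99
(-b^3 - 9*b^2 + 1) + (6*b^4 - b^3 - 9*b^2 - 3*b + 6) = 6*b^4 - 2*b^3 - 18*b^2 - 3*b + 7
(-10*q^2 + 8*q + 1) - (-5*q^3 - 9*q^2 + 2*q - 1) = 5*q^3 - q^2 + 6*q + 2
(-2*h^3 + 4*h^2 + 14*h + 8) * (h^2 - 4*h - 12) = -2*h^5 + 12*h^4 + 22*h^3 - 96*h^2 - 200*h - 96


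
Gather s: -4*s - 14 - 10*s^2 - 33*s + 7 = -10*s^2 - 37*s - 7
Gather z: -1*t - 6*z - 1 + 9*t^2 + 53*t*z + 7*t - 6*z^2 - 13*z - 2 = 9*t^2 + 6*t - 6*z^2 + z*(53*t - 19) - 3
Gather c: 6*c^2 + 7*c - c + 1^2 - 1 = 6*c^2 + 6*c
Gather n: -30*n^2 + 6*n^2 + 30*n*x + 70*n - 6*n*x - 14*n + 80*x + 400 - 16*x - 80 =-24*n^2 + n*(24*x + 56) + 64*x + 320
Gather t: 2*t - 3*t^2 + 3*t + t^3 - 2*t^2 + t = t^3 - 5*t^2 + 6*t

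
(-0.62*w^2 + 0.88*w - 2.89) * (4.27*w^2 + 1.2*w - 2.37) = -2.6474*w^4 + 3.0136*w^3 - 9.8149*w^2 - 5.5536*w + 6.8493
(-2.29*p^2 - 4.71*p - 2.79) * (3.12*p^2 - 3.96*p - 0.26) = -7.1448*p^4 - 5.6268*p^3 + 10.5422*p^2 + 12.273*p + 0.7254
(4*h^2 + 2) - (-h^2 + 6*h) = 5*h^2 - 6*h + 2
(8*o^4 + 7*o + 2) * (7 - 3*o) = -24*o^5 + 56*o^4 - 21*o^2 + 43*o + 14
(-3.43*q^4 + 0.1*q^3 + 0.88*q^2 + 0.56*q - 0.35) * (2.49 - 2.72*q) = 9.3296*q^5 - 8.8127*q^4 - 2.1446*q^3 + 0.668*q^2 + 2.3464*q - 0.8715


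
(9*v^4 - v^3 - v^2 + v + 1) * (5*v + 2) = 45*v^5 + 13*v^4 - 7*v^3 + 3*v^2 + 7*v + 2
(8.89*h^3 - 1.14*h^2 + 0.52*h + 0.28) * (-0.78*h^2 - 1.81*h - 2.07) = -6.9342*h^5 - 15.2017*h^4 - 16.7445*h^3 + 1.2002*h^2 - 1.5832*h - 0.5796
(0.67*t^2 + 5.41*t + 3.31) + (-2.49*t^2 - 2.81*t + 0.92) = -1.82*t^2 + 2.6*t + 4.23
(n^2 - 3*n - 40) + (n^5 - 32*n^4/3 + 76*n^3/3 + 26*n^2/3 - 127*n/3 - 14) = n^5 - 32*n^4/3 + 76*n^3/3 + 29*n^2/3 - 136*n/3 - 54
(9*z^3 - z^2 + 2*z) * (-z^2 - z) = -9*z^5 - 8*z^4 - z^3 - 2*z^2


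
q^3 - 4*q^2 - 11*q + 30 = (q - 5)*(q - 2)*(q + 3)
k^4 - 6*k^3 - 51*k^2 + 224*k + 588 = (k - 7)^2*(k + 2)*(k + 6)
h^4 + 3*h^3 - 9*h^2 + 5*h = h*(h - 1)^2*(h + 5)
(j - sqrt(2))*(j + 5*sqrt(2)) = j^2 + 4*sqrt(2)*j - 10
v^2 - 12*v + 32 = (v - 8)*(v - 4)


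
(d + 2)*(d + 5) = d^2 + 7*d + 10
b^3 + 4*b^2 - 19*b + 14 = (b - 2)*(b - 1)*(b + 7)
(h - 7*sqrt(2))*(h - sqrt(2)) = h^2 - 8*sqrt(2)*h + 14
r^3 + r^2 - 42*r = r*(r - 6)*(r + 7)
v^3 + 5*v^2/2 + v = v*(v + 1/2)*(v + 2)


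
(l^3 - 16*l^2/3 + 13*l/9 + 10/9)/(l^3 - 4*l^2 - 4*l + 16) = (9*l^3 - 48*l^2 + 13*l + 10)/(9*(l^3 - 4*l^2 - 4*l + 16))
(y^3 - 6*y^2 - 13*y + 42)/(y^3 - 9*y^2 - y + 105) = (y - 2)/(y - 5)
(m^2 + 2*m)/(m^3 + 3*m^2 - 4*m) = (m + 2)/(m^2 + 3*m - 4)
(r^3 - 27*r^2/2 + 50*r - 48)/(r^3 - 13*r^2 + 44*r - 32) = (r - 3/2)/(r - 1)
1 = 1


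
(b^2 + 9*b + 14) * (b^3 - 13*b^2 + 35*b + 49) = b^5 - 4*b^4 - 68*b^3 + 182*b^2 + 931*b + 686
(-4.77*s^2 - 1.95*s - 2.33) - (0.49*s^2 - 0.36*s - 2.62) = -5.26*s^2 - 1.59*s + 0.29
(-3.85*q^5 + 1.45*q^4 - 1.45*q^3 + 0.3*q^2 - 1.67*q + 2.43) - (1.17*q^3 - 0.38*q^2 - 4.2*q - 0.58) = -3.85*q^5 + 1.45*q^4 - 2.62*q^3 + 0.68*q^2 + 2.53*q + 3.01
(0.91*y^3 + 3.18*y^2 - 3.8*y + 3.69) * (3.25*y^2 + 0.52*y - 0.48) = 2.9575*y^5 + 10.8082*y^4 - 11.1332*y^3 + 8.4901*y^2 + 3.7428*y - 1.7712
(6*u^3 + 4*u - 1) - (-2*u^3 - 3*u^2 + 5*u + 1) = 8*u^3 + 3*u^2 - u - 2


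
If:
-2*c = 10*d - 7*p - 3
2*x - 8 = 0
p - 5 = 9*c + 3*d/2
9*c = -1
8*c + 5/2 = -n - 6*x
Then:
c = -1/9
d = -562/9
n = -461/18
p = -269/3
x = 4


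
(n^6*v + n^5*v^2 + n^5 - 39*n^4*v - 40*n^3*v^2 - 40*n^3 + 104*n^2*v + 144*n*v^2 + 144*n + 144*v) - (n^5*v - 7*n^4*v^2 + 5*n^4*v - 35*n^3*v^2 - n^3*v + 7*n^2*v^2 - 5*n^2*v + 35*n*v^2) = n^6*v + n^5*v^2 - n^5*v + n^5 + 7*n^4*v^2 - 44*n^4*v - 5*n^3*v^2 + n^3*v - 40*n^3 - 7*n^2*v^2 + 109*n^2*v + 109*n*v^2 + 144*n + 144*v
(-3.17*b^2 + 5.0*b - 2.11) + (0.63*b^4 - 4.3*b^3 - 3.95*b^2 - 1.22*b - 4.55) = 0.63*b^4 - 4.3*b^3 - 7.12*b^2 + 3.78*b - 6.66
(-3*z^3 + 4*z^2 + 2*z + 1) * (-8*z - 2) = 24*z^4 - 26*z^3 - 24*z^2 - 12*z - 2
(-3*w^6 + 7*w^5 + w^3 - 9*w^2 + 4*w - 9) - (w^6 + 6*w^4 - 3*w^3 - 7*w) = -4*w^6 + 7*w^5 - 6*w^4 + 4*w^3 - 9*w^2 + 11*w - 9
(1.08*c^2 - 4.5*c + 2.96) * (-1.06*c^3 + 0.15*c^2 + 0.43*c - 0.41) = -1.1448*c^5 + 4.932*c^4 - 3.3482*c^3 - 1.9338*c^2 + 3.1178*c - 1.2136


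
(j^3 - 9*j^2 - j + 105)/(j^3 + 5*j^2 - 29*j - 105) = (j - 7)/(j + 7)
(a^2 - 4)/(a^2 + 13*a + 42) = (a^2 - 4)/(a^2 + 13*a + 42)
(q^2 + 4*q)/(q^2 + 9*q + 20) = q/(q + 5)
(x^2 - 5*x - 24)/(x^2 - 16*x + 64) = (x + 3)/(x - 8)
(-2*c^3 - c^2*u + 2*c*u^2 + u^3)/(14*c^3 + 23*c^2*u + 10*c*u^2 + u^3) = (-c + u)/(7*c + u)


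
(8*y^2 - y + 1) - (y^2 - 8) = 7*y^2 - y + 9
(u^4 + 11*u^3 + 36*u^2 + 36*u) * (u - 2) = u^5 + 9*u^4 + 14*u^3 - 36*u^2 - 72*u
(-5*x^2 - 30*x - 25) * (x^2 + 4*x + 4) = -5*x^4 - 50*x^3 - 165*x^2 - 220*x - 100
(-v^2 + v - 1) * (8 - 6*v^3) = 6*v^5 - 6*v^4 + 6*v^3 - 8*v^2 + 8*v - 8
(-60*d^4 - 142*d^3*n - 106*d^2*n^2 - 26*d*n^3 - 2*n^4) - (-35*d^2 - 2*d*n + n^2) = -60*d^4 - 142*d^3*n - 106*d^2*n^2 + 35*d^2 - 26*d*n^3 + 2*d*n - 2*n^4 - n^2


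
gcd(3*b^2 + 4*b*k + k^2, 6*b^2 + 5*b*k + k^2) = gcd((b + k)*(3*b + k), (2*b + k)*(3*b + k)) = 3*b + k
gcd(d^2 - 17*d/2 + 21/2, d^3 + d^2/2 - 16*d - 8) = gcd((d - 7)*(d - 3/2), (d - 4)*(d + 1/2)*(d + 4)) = 1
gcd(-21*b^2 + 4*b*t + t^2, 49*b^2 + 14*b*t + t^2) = 7*b + t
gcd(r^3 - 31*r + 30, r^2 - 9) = 1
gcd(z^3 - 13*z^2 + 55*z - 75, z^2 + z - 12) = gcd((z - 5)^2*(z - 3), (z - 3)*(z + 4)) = z - 3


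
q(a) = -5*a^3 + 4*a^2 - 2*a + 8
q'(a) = -15*a^2 + 8*a - 2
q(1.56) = -4.37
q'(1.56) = -26.02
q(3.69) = -196.13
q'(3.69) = -176.72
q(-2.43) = 108.22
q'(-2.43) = -110.01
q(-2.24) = 88.75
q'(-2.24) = -95.18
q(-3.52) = 282.67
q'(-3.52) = -216.02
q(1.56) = -4.37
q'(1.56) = -26.02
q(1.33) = 0.65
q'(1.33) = -17.89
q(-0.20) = 8.60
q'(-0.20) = -4.20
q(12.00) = -8080.00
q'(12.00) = -2066.00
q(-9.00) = 3995.00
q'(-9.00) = -1289.00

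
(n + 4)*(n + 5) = n^2 + 9*n + 20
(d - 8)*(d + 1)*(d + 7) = d^3 - 57*d - 56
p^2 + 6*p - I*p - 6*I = (p + 6)*(p - I)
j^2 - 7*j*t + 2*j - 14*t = (j + 2)*(j - 7*t)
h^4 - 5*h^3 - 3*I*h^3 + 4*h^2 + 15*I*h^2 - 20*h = h*(h - 5)*(h - 4*I)*(h + I)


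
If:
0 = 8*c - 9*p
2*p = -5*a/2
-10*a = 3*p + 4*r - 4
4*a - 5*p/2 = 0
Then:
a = 0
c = 0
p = 0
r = 1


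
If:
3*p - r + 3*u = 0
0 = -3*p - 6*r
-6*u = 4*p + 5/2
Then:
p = 5/6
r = -5/12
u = -35/36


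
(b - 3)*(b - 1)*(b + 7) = b^3 + 3*b^2 - 25*b + 21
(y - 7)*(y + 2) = y^2 - 5*y - 14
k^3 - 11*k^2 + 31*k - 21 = (k - 7)*(k - 3)*(k - 1)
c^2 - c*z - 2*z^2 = (c - 2*z)*(c + z)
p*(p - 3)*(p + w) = p^3 + p^2*w - 3*p^2 - 3*p*w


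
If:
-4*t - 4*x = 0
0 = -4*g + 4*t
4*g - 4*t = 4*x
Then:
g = 0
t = 0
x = 0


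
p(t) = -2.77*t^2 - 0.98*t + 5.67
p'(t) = -5.54*t - 0.98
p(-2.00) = -3.45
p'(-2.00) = 10.10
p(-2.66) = -11.32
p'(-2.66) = 13.76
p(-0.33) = 5.69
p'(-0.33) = 0.85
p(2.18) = -9.63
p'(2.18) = -13.06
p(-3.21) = -19.73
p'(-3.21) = 16.80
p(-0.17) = 5.76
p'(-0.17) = -0.04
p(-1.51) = 0.83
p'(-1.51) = 7.39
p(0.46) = 4.63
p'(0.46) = -3.53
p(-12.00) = -381.45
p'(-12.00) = 65.50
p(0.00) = 5.67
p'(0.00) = -0.98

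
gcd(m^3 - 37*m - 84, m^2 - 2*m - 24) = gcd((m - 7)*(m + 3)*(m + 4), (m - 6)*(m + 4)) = m + 4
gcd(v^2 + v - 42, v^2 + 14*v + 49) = v + 7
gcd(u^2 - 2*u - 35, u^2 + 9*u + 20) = u + 5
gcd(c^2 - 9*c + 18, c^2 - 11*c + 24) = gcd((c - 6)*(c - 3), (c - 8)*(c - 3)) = c - 3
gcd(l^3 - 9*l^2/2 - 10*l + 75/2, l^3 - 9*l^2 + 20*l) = l - 5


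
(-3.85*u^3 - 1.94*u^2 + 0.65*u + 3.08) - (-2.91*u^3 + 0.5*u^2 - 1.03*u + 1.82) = -0.94*u^3 - 2.44*u^2 + 1.68*u + 1.26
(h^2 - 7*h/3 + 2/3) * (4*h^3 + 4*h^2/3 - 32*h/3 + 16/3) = 4*h^5 - 8*h^4 - 100*h^3/9 + 280*h^2/9 - 176*h/9 + 32/9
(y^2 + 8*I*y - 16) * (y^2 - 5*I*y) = y^4 + 3*I*y^3 + 24*y^2 + 80*I*y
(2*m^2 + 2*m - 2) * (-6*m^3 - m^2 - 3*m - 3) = -12*m^5 - 14*m^4 + 4*m^3 - 10*m^2 + 6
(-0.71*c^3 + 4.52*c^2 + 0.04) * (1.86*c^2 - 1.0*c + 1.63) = -1.3206*c^5 + 9.1172*c^4 - 5.6773*c^3 + 7.442*c^2 - 0.04*c + 0.0652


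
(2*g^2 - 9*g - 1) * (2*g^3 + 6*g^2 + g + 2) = 4*g^5 - 6*g^4 - 54*g^3 - 11*g^2 - 19*g - 2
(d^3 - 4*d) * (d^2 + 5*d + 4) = d^5 + 5*d^4 - 20*d^2 - 16*d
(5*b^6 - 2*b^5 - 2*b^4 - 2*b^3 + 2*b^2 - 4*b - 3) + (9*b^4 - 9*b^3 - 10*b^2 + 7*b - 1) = 5*b^6 - 2*b^5 + 7*b^4 - 11*b^3 - 8*b^2 + 3*b - 4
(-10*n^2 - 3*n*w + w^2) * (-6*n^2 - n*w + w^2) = 60*n^4 + 28*n^3*w - 13*n^2*w^2 - 4*n*w^3 + w^4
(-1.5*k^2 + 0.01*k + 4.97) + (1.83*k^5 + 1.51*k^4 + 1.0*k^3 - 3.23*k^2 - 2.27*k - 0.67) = 1.83*k^5 + 1.51*k^4 + 1.0*k^3 - 4.73*k^2 - 2.26*k + 4.3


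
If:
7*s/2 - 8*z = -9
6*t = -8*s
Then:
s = 16*z/7 - 18/7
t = 24/7 - 64*z/21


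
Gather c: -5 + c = c - 5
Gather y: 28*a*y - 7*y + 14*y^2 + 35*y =14*y^2 + y*(28*a + 28)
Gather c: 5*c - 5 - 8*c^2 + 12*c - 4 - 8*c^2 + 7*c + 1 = -16*c^2 + 24*c - 8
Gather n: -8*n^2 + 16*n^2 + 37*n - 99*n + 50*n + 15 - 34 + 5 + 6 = 8*n^2 - 12*n - 8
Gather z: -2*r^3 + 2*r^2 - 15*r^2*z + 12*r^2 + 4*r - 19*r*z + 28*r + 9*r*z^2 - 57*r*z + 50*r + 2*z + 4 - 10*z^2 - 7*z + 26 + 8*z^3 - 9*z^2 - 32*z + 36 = -2*r^3 + 14*r^2 + 82*r + 8*z^3 + z^2*(9*r - 19) + z*(-15*r^2 - 76*r - 37) + 66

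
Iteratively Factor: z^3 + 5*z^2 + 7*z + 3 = (z + 1)*(z^2 + 4*z + 3) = (z + 1)*(z + 3)*(z + 1)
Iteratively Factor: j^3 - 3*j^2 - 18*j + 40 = (j + 4)*(j^2 - 7*j + 10) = (j - 5)*(j + 4)*(j - 2)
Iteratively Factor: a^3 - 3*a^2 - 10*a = (a + 2)*(a^2 - 5*a) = (a - 5)*(a + 2)*(a)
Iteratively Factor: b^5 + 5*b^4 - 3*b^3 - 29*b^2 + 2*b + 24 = (b - 1)*(b^4 + 6*b^3 + 3*b^2 - 26*b - 24) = (b - 2)*(b - 1)*(b^3 + 8*b^2 + 19*b + 12) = (b - 2)*(b - 1)*(b + 4)*(b^2 + 4*b + 3) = (b - 2)*(b - 1)*(b + 1)*(b + 4)*(b + 3)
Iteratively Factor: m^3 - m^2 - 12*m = (m)*(m^2 - m - 12) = m*(m + 3)*(m - 4)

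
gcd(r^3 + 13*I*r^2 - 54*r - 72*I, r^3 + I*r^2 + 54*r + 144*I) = r^2 + 9*I*r - 18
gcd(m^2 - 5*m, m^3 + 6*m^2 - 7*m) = m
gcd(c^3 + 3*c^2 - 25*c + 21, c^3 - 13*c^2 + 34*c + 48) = 1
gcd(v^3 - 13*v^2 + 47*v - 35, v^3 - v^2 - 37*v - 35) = v - 7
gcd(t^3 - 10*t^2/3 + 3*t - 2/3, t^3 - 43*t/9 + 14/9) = t^2 - 7*t/3 + 2/3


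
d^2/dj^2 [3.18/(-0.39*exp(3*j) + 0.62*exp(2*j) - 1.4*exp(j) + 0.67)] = (-3.18*(1.17*exp(2*j) - 1.24*exp(j) + 1.4)*(2.34*exp(2*j) - 2.48*exp(j) + 2.8)*exp(j) + (11.1618*exp(2*j) - 7.8864*exp(j) + 4.452)*(0.39*exp(3*j) - 0.62*exp(2*j) + 1.4*exp(j) - 0.67))*exp(j)/(0.39*exp(3*j) - 0.62*exp(2*j) + 1.4*exp(j) - 0.67)^3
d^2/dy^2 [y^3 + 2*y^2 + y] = 6*y + 4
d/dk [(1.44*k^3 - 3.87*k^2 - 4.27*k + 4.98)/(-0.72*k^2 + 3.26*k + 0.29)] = (-1.0368*k^4 + 9.3888*k^3 - 14.4378*k^2 + 4.9266*k - 17.4731)/(0.5184*k^4 - 4.6944*k^3 + 10.21*k^2 + 1.8908*k + 0.0841)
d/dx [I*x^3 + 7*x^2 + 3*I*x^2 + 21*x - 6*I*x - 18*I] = 3*I*x^2 + x*(14 + 6*I) + 21 - 6*I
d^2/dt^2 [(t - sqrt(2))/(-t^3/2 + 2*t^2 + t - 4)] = 4*((-t + sqrt(2))*(-3*t^2 + 8*t + 2)^2 + (3*t^2 - 8*t + (t - sqrt(2))*(3*t - 4) - 2)*(t^3 - 4*t^2 - 2*t + 8))/(t^3 - 4*t^2 - 2*t + 8)^3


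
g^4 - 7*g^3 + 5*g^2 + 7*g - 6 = (g - 6)*(g - 1)^2*(g + 1)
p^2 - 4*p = p*(p - 4)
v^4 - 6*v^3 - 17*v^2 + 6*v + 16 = (v - 8)*(v - 1)*(v + 1)*(v + 2)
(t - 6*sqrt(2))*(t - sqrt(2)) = t^2 - 7*sqrt(2)*t + 12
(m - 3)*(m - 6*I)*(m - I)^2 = m^4 - 3*m^3 - 8*I*m^3 - 13*m^2 + 24*I*m^2 + 39*m + 6*I*m - 18*I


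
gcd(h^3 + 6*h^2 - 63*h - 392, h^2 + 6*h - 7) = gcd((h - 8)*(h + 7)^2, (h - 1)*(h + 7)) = h + 7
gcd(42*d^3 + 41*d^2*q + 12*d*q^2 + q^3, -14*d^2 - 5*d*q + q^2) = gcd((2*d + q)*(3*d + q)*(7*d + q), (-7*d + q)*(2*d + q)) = 2*d + q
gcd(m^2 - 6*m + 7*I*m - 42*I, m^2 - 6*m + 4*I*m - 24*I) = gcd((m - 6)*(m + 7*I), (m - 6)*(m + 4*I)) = m - 6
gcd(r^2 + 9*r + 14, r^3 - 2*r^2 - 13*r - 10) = r + 2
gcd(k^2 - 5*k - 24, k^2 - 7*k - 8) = k - 8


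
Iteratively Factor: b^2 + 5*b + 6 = (b + 3)*(b + 2)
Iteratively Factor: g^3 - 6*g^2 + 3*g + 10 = (g - 5)*(g^2 - g - 2) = (g - 5)*(g - 2)*(g + 1)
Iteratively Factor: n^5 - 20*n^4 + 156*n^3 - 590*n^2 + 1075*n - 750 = (n - 5)*(n^4 - 15*n^3 + 81*n^2 - 185*n + 150) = (n - 5)*(n - 2)*(n^3 - 13*n^2 + 55*n - 75) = (n - 5)^2*(n - 2)*(n^2 - 8*n + 15) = (n - 5)^2*(n - 3)*(n - 2)*(n - 5)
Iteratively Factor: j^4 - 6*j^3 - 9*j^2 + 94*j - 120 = (j - 5)*(j^3 - j^2 - 14*j + 24) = (j - 5)*(j - 3)*(j^2 + 2*j - 8) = (j - 5)*(j - 3)*(j - 2)*(j + 4)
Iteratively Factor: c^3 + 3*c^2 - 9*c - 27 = (c + 3)*(c^2 - 9) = (c + 3)^2*(c - 3)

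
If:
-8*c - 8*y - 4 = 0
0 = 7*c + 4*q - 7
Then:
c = -y - 1/2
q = 7*y/4 + 21/8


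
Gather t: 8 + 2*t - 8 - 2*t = 0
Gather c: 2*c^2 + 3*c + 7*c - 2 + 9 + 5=2*c^2 + 10*c + 12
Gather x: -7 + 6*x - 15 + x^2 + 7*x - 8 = x^2 + 13*x - 30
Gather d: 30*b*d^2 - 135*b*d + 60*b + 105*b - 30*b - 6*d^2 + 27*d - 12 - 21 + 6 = 135*b + d^2*(30*b - 6) + d*(27 - 135*b) - 27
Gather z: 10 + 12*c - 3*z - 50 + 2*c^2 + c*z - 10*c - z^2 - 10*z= 2*c^2 + 2*c - z^2 + z*(c - 13) - 40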